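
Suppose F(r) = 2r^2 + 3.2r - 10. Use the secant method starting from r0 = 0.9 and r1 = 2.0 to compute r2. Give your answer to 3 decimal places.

F(0.9) = -5.50000, F(2.0) = 4.40000
r2 = 2.00000 − 4.40000·(2.00000 − 0.90000) / (4.40000 − (-5.50000)) = 2.00000 − (4.84000)/(9.90000) = 1.51111

1.511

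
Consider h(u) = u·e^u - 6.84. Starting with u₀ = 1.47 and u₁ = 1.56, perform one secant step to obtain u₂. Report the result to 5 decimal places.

1.50901

h(1.47) = -0.4466243, h(1.56) = 0.5837611
u₂ = 1.5600000 − 0.5837611·(1.5600000 − 1.4700000) / (0.5837611 − (-0.4466243)) = 1.5600000 − (0.0525385)/(1.0303855) = 1.5090108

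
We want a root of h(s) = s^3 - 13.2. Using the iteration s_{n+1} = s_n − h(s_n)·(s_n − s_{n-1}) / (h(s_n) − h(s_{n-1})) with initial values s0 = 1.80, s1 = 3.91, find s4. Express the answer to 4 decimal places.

2.3801

h(1.80) = -7.368000, h(3.91) = 46.576471
s2 = 3.910000 − 46.576471·(3.910000 − 1.800000) / (46.576471 − (-7.368000)) = 3.910000 − (98.276354)/(53.944471) = 2.088194
h(2.088194) = -4.094315
s3 = 2.088194 − (-4.094315)·(2.088194 − 3.910000) / (-4.094315 − 46.576471) = 2.088194 − (7.459047)/(-50.670786) = 2.235400
h(2.235400) = -2.029674
s4 = 2.235400 − (-2.029674)·(2.235400 − 2.088194) / (-2.029674 − (-4.094315)) = 2.235400 − (-0.298780)/(2.064641) = 2.380113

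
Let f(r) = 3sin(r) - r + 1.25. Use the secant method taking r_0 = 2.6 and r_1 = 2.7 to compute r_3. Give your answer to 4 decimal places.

2.6544

f(2.6) = 0.196504, f(2.7) = -0.167860
r_2 = 2.700000 − (-0.167860)·(2.700000 − 2.600000) / (-0.167860 − 0.196504) = 2.700000 − (-0.016786)/(-0.364364) = 2.653931
f(2.653931) = 0.001755
r_3 = 2.653931 − 0.001755·(2.653931 − 2.700000) / (0.001755 − (-0.167860)) = 2.653931 − (-0.000081)/(0.169615) = 2.654407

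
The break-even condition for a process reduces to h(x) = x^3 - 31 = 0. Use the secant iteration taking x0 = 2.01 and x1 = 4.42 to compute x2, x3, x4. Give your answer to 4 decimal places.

h(2.01) = -22.879399, h(4.42) = 55.350888
x2 = 4.420000 − 55.350888·(4.420000 − 2.010000) / (55.350888 − (-22.879399)) = 4.420000 − (133.395640)/(78.230287) = 2.714834
h(2.714834) = -10.990799
x3 = 2.714834 − (-10.990799)·(2.714834 − 4.420000) / (-10.990799 − 55.350888) = 2.714834 − (18.741139)/(-66.341687) = 2.997328
h(2.997328) = -4.072081
x4 = 2.997328 − (-4.072081)·(2.997328 − 2.714834) / (-4.072081 − (-10.990799)) = 2.997328 − (-1.150339)/(6.918718) = 3.163593

2.7148, 2.9973, 3.1636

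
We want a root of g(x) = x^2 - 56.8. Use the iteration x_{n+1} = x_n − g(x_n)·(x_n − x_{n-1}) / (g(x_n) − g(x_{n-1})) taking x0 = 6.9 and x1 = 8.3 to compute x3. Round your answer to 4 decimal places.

g(6.9) = -9.190000, g(8.3) = 12.090000
x2 = 8.300000 − 12.090000·(8.300000 − 6.900000) / (12.090000 − (-9.190000)) = 8.300000 − (16.926000)/(21.280000) = 7.504605
g(7.504605) = -0.480900
x3 = 7.504605 − (-0.480900)·(7.504605 − 8.300000) / (-0.480900 − 12.090000) = 7.504605 − (0.382505)/(-12.570900) = 7.535033

7.5350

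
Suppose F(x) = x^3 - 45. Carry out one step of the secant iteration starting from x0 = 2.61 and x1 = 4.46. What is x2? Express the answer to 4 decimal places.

F(2.61) = -27.220419, F(4.46) = 43.716536
x2 = 4.460000 − 43.716536·(4.460000 − 2.610000) / (43.716536 − (-27.220419)) = 4.460000 − (80.875592)/(70.936955) = 3.319895

3.3199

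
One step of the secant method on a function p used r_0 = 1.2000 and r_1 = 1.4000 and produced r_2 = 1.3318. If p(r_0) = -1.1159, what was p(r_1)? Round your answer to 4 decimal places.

0.5774

The secant line through (1.2000, -1.1159) and (1.4000, p(r_1)) crosses zero at r_2 = 1.3318.
So (1.2000, -1.1159), (1.4000, p(r_1)), (1.3318, 0) are collinear:
p(r_1) = -1.1159 · (1.4000 − 1.3318) / (1.2000 − 1.3318) = -1.1159 · (0.068200)/(-0.131800) = 0.577423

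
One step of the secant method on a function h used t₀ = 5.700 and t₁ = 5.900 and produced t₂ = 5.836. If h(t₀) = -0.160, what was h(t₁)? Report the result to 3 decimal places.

0.075

The secant line through (5.700, -0.160) and (5.900, h(t₁)) crosses zero at t₂ = 5.836.
So (5.700, -0.160), (5.900, h(t₁)), (5.836, 0) are collinear:
h(t₁) = -0.160 · (5.900 − 5.836) / (5.700 − 5.836) = -0.160 · (0.06400)/(-0.13600) = 0.07529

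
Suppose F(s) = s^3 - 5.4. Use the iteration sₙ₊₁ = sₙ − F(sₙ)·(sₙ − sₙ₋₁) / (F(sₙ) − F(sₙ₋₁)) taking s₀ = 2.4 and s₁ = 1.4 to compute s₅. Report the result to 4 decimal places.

F(2.4) = 8.424000, F(1.4) = -2.656000
s₂ = 1.400000 − (-2.656000)·(1.400000 − 2.400000) / (-2.656000 − 8.424000) = 1.400000 − (2.656000)/(-11.080000) = 1.639711
F(1.639711) = -0.991386
s₃ = 1.639711 − (-0.991386)·(1.639711 − 1.400000) / (-0.991386 − (-2.656000)) = 1.639711 − (-0.237646)/(1.664614) = 1.782475
F(1.782475) = 0.263308
s₄ = 1.782475 − 0.263308·(1.782475 − 1.639711) / (0.263308 − (-0.991386)) = 1.782475 − (0.037591)/(1.254694) = 1.752515
F(1.752515) = -0.017488
s₅ = 1.752515 − (-0.017488)·(1.752515 − 1.782475) / (-0.017488 − 0.263308) = 1.752515 − (0.000524)/(-0.280797) = 1.754381

1.7544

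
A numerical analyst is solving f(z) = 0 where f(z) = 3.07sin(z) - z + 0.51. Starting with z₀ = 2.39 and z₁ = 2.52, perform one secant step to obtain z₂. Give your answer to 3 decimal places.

2.454

f(2.39) = 0.21621, f(2.52) = -0.22224
z₂ = 2.52000 − (-0.22224)·(2.52000 − 2.39000) / (-0.22224 − 0.21621) = 2.52000 − (-0.02889)/(-0.43845) = 2.45410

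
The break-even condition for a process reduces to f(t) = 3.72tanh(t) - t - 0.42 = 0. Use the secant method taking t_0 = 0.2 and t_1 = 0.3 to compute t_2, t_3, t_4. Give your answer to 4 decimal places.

0.1542, 0.1562, 0.1561

f(0.2) = 0.114236, f(0.3) = 0.363683
t_2 = 0.300000 − 0.363683·(0.300000 − 0.200000) / (0.363683 − 0.114236) = 0.300000 − (0.036368)/(0.249447) = 0.154204
f(0.154204) = -0.005069
t_3 = 0.154204 − (-0.005069)·(0.154204 − 0.300000) / (-0.005069 − 0.363683) = 0.154204 − (0.000739)/(-0.368752) = 0.156208
f(0.156208) = 0.000206
t_4 = 0.156208 − 0.000206·(0.156208 − 0.154204) / (0.000206 − (-0.005069)) = 0.156208 − (0.000000)/(0.005274) = 0.156130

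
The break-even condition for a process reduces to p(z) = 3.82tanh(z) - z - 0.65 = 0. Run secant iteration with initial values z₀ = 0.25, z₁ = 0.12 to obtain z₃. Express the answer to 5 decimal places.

0.23634

p(0.25) = 0.0355893, p(0.12) = -0.3137877
z₂ = 0.1200000 − (-0.3137877)·(0.1200000 − 0.2500000) / (-0.3137877 − 0.0355893) = 0.1200000 − (0.0407924)/(-0.3493770) = 0.2367575
p(0.2367575) = 0.0011281
z₃ = 0.2367575 − 0.0011281·(0.2367575 − 0.1200000) / (0.0011281 − (-0.3137877)) = 0.2367575 − (0.0001317)/(0.3149158) = 0.2363393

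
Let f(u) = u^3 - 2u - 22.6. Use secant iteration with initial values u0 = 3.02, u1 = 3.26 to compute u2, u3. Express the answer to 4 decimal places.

f(3.02) = -1.096392, f(3.26) = 5.525976
u2 = 3.260000 − 5.525976·(3.260000 − 3.020000) / (5.525976 − (-1.096392)) = 3.260000 − (1.326234)/(6.622368) = 3.059734
f(3.059734) = -0.074320
u3 = 3.059734 − (-0.074320)·(3.059734 − 3.260000) / (-0.074320 − 5.525976) = 3.059734 − (0.014884)/(-5.600296) = 3.062392

3.0597, 3.0624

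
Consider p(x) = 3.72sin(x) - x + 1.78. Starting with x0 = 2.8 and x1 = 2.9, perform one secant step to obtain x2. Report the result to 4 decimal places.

2.8496

p(2.8) = 0.226156, p(2.9) = -0.229992
x2 = 2.900000 − (-0.229992)·(2.900000 − 2.800000) / (-0.229992 − 0.226156) = 2.900000 − (-0.022999)/(-0.456148) = 2.849579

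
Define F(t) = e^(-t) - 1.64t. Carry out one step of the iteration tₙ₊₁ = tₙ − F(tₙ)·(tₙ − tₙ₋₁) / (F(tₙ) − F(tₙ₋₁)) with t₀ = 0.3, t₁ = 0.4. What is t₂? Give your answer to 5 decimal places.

F(0.3) = 0.2488182, F(0.4) = 0.0143200
t₂ = 0.4000000 − 0.0143200·(0.4000000 − 0.3000000) / (0.0143200 − 0.2488182) = 0.4000000 − (0.0014320)/(-0.2344982) = 0.4061067

0.40611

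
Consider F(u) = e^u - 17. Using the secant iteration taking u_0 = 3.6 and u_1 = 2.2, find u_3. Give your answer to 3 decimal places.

2.917

F(3.6) = 19.59823, F(2.2) = -7.97499
u_2 = 2.20000 − (-7.97499)·(2.20000 − 3.60000) / (-7.97499 − 19.59823) = 2.20000 − (11.16498)/(-27.57322) = 2.60492
F(2.60492) = -3.46984
u_3 = 2.60492 − (-3.46984)·(2.60492 − 2.20000) / (-3.46984 − (-7.97499)) = 2.60492 − (-1.40501)/(4.50515) = 2.91679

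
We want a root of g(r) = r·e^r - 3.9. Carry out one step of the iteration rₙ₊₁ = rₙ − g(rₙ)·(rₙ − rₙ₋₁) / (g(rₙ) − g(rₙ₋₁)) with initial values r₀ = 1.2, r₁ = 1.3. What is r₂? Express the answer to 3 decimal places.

g(1.2) = 0.08414, g(1.3) = 0.87009
r₂ = 1.30000 − 0.87009·(1.30000 − 1.20000) / (0.87009 − 0.08414) = 1.30000 − (0.08701)/(0.78595) = 1.18929

1.189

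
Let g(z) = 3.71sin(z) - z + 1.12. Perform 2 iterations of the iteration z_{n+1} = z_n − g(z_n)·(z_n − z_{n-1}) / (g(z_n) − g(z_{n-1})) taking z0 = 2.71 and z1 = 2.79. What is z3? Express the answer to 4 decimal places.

2.7013

g(2.71) = -0.038040, g(2.79) = -0.392300
z2 = 2.790000 − (-0.392300)·(2.790000 − 2.710000) / (-0.392300 − (-0.038040)) = 2.790000 − (-0.031384)/(-0.354260) = 2.701410
g(2.701410) = -0.000560
z3 = 2.701410 − (-0.000560)·(2.701410 − 2.790000) / (-0.000560 − (-0.392300)) = 2.701410 − (0.000050)/(0.391740) = 2.701283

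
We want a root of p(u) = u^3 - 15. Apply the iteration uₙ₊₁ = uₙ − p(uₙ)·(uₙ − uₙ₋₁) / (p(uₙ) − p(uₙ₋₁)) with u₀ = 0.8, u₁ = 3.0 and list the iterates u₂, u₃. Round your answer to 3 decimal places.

2.003, 2.369

p(0.8) = -14.48800, p(3.0) = 12.00000
u₂ = 3.00000 − 12.00000·(3.00000 − 0.80000) / (12.00000 − (-14.48800)) = 3.00000 − (26.40000)/(26.48800) = 2.00332
p(2.00332) = -6.96007
u₃ = 2.00332 − (-6.96007)·(2.00332 − 3.00000) / (-6.96007 − 12.00000) = 2.00332 − (6.93694)/(-18.96007) = 2.36919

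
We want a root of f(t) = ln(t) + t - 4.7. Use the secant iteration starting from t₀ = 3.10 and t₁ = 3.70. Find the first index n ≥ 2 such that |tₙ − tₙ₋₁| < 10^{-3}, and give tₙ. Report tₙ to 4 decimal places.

f(3.10) = -0.468598, f(3.70) = 0.308333
t₂ = 3.700000 − 0.308333·(0.600000)/(0.776931) = 3.461884;  |Δ| = 0.238116
f(3.461884) = 0.003697
t₃ = 3.461884 − 0.003697·(-0.238116)/(-0.304636) = 3.458994;  |Δ| = 0.002890
f(3.458994) = -0.000028
t₄ = 3.458994 − (-0.000028)·(-0.002890)/(-0.003725) = 3.459016;  |Δ| = 0.000022
|t₄ − t₃| = 0.000022 < 10^{-3}

n = 4, tₙ = 3.4590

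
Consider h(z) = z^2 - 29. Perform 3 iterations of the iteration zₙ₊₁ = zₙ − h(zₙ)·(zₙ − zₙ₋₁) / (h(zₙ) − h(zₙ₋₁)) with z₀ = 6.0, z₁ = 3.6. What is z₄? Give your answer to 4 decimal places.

5.3849

h(6.0) = 7.000000, h(3.6) = -16.040000
z₂ = 3.600000 − (-16.040000)·(3.600000 − 6.000000) / (-16.040000 − 7.000000) = 3.600000 − (38.496000)/(-23.040000) = 5.270833
h(5.270833) = -1.218316
z₃ = 5.270833 − (-1.218316)·(5.270833 − 3.600000) / (-1.218316 − (-16.040000)) = 5.270833 − (-2.035603)/(14.821684) = 5.408173
h(5.408173) = 0.248334
z₄ = 5.408173 − 0.248334·(5.408173 − 5.270833) / (0.248334 − (-1.218316)) = 5.408173 − (0.034106)/(1.466650) = 5.384918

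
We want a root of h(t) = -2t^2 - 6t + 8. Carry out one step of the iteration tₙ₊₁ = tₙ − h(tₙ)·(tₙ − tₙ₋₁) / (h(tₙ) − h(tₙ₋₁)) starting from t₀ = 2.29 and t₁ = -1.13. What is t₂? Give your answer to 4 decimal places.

0.3395

h(2.29) = -16.228200, h(-1.13) = 12.226200
t₂ = -1.130000 − 12.226200·(-1.130000 − 2.290000) / (12.226200 − (-16.228200)) = -1.130000 − (-41.813604)/(28.454400) = 0.339495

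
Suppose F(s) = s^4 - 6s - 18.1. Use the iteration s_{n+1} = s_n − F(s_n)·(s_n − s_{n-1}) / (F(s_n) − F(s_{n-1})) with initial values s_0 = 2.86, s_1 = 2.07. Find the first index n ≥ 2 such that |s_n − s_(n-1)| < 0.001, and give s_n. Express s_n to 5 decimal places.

n = 6, s_n = 2.38612

F(2.86) = 31.6458562, F(2.07) = -12.1596320
s_2 = 2.0700000 − (-12.1596320)·(-0.7900000)/(-43.8054881) = 2.2892901;  |Δ| = 0.2192901
F(2.2892901) = -4.3692412
s_3 = 2.2892901 − (-4.3692412)·(0.2192901)/(7.7903907) = 2.4122789;  |Δ| = 0.1229889
F(2.4122789) = 1.2881315
s_4 = 2.4122789 − 1.2881315·(0.1229889)/(5.6573727) = 2.3842755;  |Δ| = 0.0280034
F(2.3842755) = -0.0890459
s_5 = 2.3842755 − (-0.0890459)·(-0.0280034)/(-1.3771774) = 2.3860862;  |Δ| = 0.0018107
F(2.3860862) = -0.0016312
s_6 = 2.3860862 − (-0.0016312)·(0.0018107)/(0.0874148) = 2.3861200;  |Δ| = 0.0000338
|s_6 − s_5| = 0.0000338 < 0.001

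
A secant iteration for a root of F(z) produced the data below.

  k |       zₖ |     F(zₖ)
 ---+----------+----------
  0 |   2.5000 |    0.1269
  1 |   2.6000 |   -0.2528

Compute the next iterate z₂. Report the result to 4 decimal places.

2.5334

z₂ = 2.6000 − (-0.2528)·(2.6000 − 2.5000) / (-0.2528 − 0.1269)
   = 2.6000 − (-0.025280)/(-0.379700) = 2.533421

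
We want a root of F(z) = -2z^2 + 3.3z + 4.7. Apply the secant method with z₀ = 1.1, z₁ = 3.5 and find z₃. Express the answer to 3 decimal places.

2.456

F(1.1) = 5.91000, F(3.5) = -8.25000
z₂ = 3.50000 − (-8.25000)·(3.50000 − 1.10000) / (-8.25000 − 5.91000) = 3.50000 − (-19.80000)/(-14.16000) = 2.10169
F(2.10169) = 2.80135
z₃ = 2.10169 − 2.80135·(2.10169 − 3.50000) / (2.80135 − (-8.25000)) = 2.10169 − (-3.91714)/(11.05135) = 2.45614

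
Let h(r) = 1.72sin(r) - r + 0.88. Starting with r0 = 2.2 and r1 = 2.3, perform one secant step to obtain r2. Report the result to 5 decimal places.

2.23395

h(2.2) = 0.0706138, h(2.3) = -0.1373870
r2 = 2.3000000 − (-0.1373870)·(2.3000000 − 2.2000000) / (-0.1373870 − 0.0706138) = 2.3000000 − (-0.0137387)/(-0.2080008) = 2.2339488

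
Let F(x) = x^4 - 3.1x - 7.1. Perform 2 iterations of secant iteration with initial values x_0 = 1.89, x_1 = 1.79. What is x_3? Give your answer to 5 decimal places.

1.89818

F(1.89) = -0.1991016, F(1.79) = -2.3827432
x_2 = 1.7900000 − (-2.3827432)·(1.7900000 − 1.8900000) / (-2.3827432 − (-0.1991016)) = 1.7900000 − (0.2382743)/(-2.1836416) = 1.8991179
F(1.8991179) = 0.0206493
x_3 = 1.8991179 − 0.0206493·(1.8991179 − 1.7900000) / (0.0206493 − (-2.3827432)) = 1.8991179 − (0.0022532)/(2.4033925) = 1.8981804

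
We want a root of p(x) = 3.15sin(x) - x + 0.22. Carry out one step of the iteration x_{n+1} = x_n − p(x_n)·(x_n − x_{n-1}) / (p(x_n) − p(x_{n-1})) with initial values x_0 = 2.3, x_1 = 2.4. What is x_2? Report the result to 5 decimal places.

p(2.3) = 0.2689714, p(2.4) = -0.0522910
x_2 = 2.4000000 − (-0.0522910)·(2.4000000 − 2.3000000) / (-0.0522910 − 0.2689714) = 2.4000000 − (-0.0052291)/(-0.3212624) = 2.3837233

2.38372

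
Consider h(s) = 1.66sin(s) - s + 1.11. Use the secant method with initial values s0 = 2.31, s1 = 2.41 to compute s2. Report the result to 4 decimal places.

h(2.31) = 0.026749, h(2.41) = -0.191028
s2 = 2.410000 − (-0.191028)·(2.410000 − 2.310000) / (-0.191028 − 0.026749) = 2.410000 − (-0.019103)/(-0.217776) = 2.322283

2.3223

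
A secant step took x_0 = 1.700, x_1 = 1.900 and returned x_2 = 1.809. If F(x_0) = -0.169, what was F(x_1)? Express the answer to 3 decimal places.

The secant line through (1.700, -0.169) and (1.900, F(x_1)) crosses zero at x_2 = 1.809.
So (1.700, -0.169), (1.900, F(x_1)), (1.809, 0) are collinear:
F(x_1) = -0.169 · (1.900 − 1.809) / (1.700 − 1.809) = -0.169 · (0.09100)/(-0.10900) = 0.14109

0.141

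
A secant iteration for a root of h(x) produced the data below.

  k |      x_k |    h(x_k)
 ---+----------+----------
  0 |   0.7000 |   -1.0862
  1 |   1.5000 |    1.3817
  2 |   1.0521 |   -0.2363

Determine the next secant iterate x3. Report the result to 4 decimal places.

1.1175

x3 = 1.0521 − (-0.2363)·(1.0521 − 1.5000) / (-0.2363 − 1.3817)
   = 1.0521 − (0.105839)/(-1.618000) = 1.117513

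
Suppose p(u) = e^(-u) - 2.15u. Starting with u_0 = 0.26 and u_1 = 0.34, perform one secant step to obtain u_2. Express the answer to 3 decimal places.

0.333

p(0.26) = 0.21205, p(0.34) = -0.01923
u_2 = 0.34000 − (-0.01923)·(0.34000 − 0.26000) / (-0.01923 − 0.21205) = 0.34000 − (-0.00154)/(-0.23128) = 0.33335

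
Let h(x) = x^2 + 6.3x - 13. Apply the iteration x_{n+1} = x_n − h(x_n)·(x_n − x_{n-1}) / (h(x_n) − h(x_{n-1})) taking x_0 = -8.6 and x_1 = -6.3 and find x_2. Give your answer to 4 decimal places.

-7.8116

h(-8.6) = 6.780000, h(-6.3) = -13.000000
x_2 = -6.300000 − (-13.000000)·(-6.300000 − (-8.600000)) / (-13.000000 − 6.780000) = -6.300000 − (-29.900000)/(-19.780000) = -7.811628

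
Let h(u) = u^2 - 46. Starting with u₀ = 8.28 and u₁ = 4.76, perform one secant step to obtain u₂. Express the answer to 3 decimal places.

h(8.28) = 22.55840, h(4.76) = -23.34240
u₂ = 4.76000 − (-23.34240)·(4.76000 − 8.28000) / (-23.34240 − 22.55840) = 4.76000 − (82.16525)/(-45.90080) = 6.55006

6.550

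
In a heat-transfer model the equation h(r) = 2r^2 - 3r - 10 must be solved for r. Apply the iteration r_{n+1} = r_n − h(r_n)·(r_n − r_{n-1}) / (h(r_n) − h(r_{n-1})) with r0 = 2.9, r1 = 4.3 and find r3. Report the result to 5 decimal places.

h(2.9) = -1.8800000, h(4.3) = 14.0800000
r2 = 4.3000000 − 14.0800000·(4.3000000 − 2.9000000) / (14.0800000 − (-1.8800000)) = 4.3000000 − (19.7120000)/(15.9600000) = 3.0649123
h(3.0649123) = -0.4073623
r3 = 3.0649123 − (-0.4073623)·(3.0649123 − 4.3000000) / (-0.4073623 − 14.0800000) = 3.0649123 − (0.5031281)/(-14.4873623) = 3.0996410

3.09964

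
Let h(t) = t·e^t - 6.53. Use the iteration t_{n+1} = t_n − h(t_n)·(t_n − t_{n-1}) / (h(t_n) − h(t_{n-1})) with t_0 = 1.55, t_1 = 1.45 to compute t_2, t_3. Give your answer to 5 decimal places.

1.48108, 1.48264

h(1.55) = 0.7727788, h(1.45) = -0.3484840
t_2 = 1.4500000 − (-0.3484840)·(1.4500000 − 1.5500000) / (-0.3484840 − 0.7727788) = 1.4500000 − (0.0348484)/(-1.1212627) = 1.4810796
h(1.4810796) = -0.0166698
t_3 = 1.4810796 − (-0.0166698)·(1.4810796 − 1.4500000) / (-0.0166698 − (-0.3484840)) = 1.4810796 − (-0.0005181)/(0.3318142) = 1.4826410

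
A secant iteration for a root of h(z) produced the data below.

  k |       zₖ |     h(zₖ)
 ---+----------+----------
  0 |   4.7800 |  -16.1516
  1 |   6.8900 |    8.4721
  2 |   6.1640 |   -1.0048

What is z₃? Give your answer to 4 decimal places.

6.2410

z₃ = 6.1640 − (-1.0048)·(6.1640 − 6.8900) / (-1.0048 − 8.4721)
   = 6.1640 − (0.729485)/(-9.476900) = 6.240975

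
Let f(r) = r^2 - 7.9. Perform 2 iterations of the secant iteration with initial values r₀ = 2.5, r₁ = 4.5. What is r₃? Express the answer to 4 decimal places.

f(2.5) = -1.650000, f(4.5) = 12.350000
r₂ = 4.500000 − 12.350000·(4.500000 − 2.500000) / (12.350000 − (-1.650000)) = 4.500000 − (24.700000)/(14.000000) = 2.735714
f(2.735714) = -0.415867
r₃ = 2.735714 − (-0.415867)·(2.735714 − 4.500000) / (-0.415867 − 12.350000) = 2.735714 − (0.733709)/(-12.765867) = 2.793189

2.7932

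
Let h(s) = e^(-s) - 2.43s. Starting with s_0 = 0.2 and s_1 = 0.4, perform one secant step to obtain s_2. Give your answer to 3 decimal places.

0.305

h(0.2) = 0.33273, h(0.4) = -0.30168
s_2 = 0.40000 − (-0.30168)·(0.40000 − 0.20000) / (-0.30168 − 0.33273) = 0.40000 − (-0.06034)/(-0.63441) = 0.30489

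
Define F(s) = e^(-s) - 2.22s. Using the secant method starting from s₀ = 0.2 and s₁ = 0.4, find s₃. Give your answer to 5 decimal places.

F(0.2) = 0.3747308, F(0.4) = -0.2176800
s₂ = 0.4000000 − (-0.2176800)·(0.4000000 − 0.2000000) / (-0.2176800 − 0.3747308) = 0.4000000 − (-0.0435360)/(-0.5924107) = 0.3265105
F(0.3265105) = -0.0034164
s₃ = 0.3265105 − (-0.0034164)·(0.3265105 − 0.4000000) / (-0.0034164 − (-0.2176800)) = 0.3265105 − (0.0002511)/(0.2142636) = 0.3253387

0.32534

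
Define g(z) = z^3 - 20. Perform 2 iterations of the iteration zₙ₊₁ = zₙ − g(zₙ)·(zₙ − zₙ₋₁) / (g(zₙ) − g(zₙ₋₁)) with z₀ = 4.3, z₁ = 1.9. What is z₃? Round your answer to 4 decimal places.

2.8739

g(4.3) = 59.507000, g(1.9) = -13.141000
z₂ = 1.900000 − (-13.141000)·(1.900000 − 4.300000) / (-13.141000 − 59.507000) = 1.900000 − (31.538400)/(-72.648000) = 2.334126
g(2.334126) = -7.283342
z₃ = 2.334126 − (-7.283342)·(2.334126 − 1.900000) / (-7.283342 − (-13.141000)) = 2.334126 − (-3.161889)/(5.857658) = 2.873913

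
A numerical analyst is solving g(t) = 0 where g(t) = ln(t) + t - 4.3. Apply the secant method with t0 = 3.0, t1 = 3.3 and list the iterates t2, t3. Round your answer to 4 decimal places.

g(3.0) = -0.201388, g(3.3) = 0.193922
t2 = 3.300000 − 0.193922·(3.300000 − 3.000000) / (0.193922 − (-0.201388)) = 3.300000 − (0.058177)/(0.395310) = 3.152833
g(3.152833) = 0.001134
t3 = 3.152833 − 0.001134·(3.152833 − 3.300000) / (0.001134 − 0.193922) = 3.152833 − (-0.000167)/(-0.192788) = 3.151967

3.1528, 3.1520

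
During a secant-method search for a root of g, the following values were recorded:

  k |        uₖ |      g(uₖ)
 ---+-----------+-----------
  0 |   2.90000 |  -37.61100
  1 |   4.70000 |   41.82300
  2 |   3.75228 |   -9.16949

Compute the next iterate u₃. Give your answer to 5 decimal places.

u₃ = 3.75228 − (-9.16949)·(3.75228 − 4.70000) / (-9.16949 − 41.82300)
   = 3.75228 − (8.6901091)/(-50.9924900) = 3.9226994

3.92270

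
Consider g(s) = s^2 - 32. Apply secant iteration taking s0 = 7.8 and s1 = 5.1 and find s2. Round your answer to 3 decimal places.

5.564

g(7.8) = 28.84000, g(5.1) = -5.99000
s2 = 5.10000 − (-5.99000)·(5.10000 − 7.80000) / (-5.99000 − 28.84000) = 5.10000 − (16.17300)/(-34.83000) = 5.56434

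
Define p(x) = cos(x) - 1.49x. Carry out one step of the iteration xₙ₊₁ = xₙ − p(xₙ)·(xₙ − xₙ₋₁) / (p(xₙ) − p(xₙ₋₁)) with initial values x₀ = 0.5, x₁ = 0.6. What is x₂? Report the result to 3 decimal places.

p(0.5) = 0.13258, p(0.6) = -0.06866
x₂ = 0.60000 − (-0.06866)·(0.60000 − 0.50000) / (-0.06866 − 0.13258) = 0.60000 − (-0.00687)/(-0.20125) = 0.56588

0.566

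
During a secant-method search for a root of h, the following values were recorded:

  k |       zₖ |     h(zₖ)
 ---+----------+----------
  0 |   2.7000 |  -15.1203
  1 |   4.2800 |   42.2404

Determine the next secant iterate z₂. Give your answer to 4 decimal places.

3.1165

z₂ = 4.2800 − 42.2404·(4.2800 − 2.7000) / (42.2404 − (-15.1203))
   = 4.2800 − (66.739832)/(57.360700) = 3.116489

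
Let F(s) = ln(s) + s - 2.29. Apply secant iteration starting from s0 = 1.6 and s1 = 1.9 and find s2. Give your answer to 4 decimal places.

F(1.6) = -0.219996, F(1.9) = 0.251854
s2 = 1.900000 − 0.251854·(1.900000 − 1.600000) / (0.251854 − (-0.219996)) = 1.900000 − (0.075556)/(0.471850) = 1.739873

1.7399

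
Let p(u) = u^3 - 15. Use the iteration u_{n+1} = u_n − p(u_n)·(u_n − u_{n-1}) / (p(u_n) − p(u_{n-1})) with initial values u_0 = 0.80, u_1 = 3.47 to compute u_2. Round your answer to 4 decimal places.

p(0.80) = -14.488000, p(3.47) = 26.781923
u_2 = 3.470000 − 26.781923·(3.470000 − 0.800000) / (26.781923 − (-14.488000)) = 3.470000 − (71.507734)/(41.269923) = 1.737316

1.7373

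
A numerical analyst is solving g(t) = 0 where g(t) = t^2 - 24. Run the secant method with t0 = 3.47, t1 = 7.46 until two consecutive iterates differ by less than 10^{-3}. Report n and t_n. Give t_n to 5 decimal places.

g(3.47) = -11.9591000, g(7.46) = 31.6516000
t2 = 7.4600000 − 31.6516000·(3.9900000)/(43.6107000) = 4.5641537;  |Δ| = 2.8958463
g(4.5641537) = -3.1685010
t3 = 4.5641537 − (-3.1685010)·(-2.8958463)/(-34.8201010) = 4.8276651;  |Δ| = 0.2635113
g(4.8276651) = -0.6936501
t4 = 4.8276651 − (-0.6936501)·(0.2635113)/(2.4748508) = 4.9015219;  |Δ| = 0.0738568
g(4.9015219) = 0.0249170
t5 = 4.9015219 − 0.0249170·(0.0738568)/(0.7185671) = 4.8989608;  |Δ| = 0.0025611
g(4.8989608) = -0.0001826
t6 = 4.8989608 − (-0.0001826)·(-0.0025611)/(-0.0250995) = 4.8989795;  |Δ| = 0.0000186
|t6 − t5| = 0.0000186 < 10^{-3}

n = 6, t_n = 4.89898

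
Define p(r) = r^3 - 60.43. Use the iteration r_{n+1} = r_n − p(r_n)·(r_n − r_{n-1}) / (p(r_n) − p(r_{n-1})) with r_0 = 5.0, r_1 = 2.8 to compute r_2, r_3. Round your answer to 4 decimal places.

p(5.0) = 64.570000, p(2.8) = -38.478000
r_2 = 2.800000 − (-38.478000)·(2.800000 − 5.000000) / (-38.478000 − 64.570000) = 2.800000 − (84.651600)/(-103.048000) = 3.621477
p(3.621477) = -12.933968
r_3 = 3.621477 − (-12.933968)·(3.621477 − 2.800000) / (-12.933968 − (-38.478000)) = 3.621477 − (-10.624962)/(25.544032) = 4.037424

3.6215, 4.0374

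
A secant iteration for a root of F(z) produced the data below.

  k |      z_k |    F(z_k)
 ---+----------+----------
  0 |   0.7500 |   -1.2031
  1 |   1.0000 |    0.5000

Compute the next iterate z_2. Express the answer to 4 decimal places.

z_2 = 1.0000 − 0.5000·(1.0000 − 0.7500) / (0.5000 − (-1.2031))
   = 1.0000 − (0.125000)/(1.703100) = 0.926604

0.9266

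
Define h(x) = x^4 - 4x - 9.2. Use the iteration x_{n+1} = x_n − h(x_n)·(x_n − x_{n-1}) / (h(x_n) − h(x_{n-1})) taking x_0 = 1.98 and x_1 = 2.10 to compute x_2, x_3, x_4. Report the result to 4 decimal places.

h(1.98) = -1.750464, h(2.10) = 1.848100
x_2 = 2.100000 − 1.848100·(2.100000 − 1.980000) / (1.848100 − (-1.750464)) = 2.100000 − (0.221772)/(3.598564) = 2.038372
h(2.038372) = -0.089790
x_3 = 2.038372 − (-0.089790)·(2.038372 − 2.100000) / (-0.089790 − 1.848100) = 2.038372 − (0.005534)/(-1.937890) = 2.041228
h(2.041228) = -0.004273
x_4 = 2.041228 − (-0.004273)·(2.041228 − 2.038372) / (-0.004273 − (-0.089790)) = 2.041228 − (-0.000012)/(0.085517) = 2.041370

2.0384, 2.0412, 2.0414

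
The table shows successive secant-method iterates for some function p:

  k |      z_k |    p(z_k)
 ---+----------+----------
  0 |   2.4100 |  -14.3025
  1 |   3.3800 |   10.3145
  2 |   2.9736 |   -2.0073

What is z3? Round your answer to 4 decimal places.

3.0398

z3 = 2.9736 − (-2.0073)·(2.9736 − 3.3800) / (-2.0073 − 10.3145)
   = 2.9736 − (0.815767)/(-12.321800) = 3.039805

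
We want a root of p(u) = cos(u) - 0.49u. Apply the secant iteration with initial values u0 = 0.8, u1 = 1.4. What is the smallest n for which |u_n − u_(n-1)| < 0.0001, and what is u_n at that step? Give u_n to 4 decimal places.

p(0.8) = 0.304707, p(1.4) = -0.516033
u2 = 1.400000 − (-0.516033)·(0.600000)/(-0.820740) = 1.022755;  |Δ| = 0.377245
p(1.022755) = 0.019866
u3 = 1.022755 − 0.019866·(-0.377245)/(0.535899) = 1.036740;  |Δ| = 0.013985
p(1.036740) = 0.001026
u4 = 1.036740 − 0.001026·(0.013985)/(-0.018840) = 1.037502;  |Δ| = 0.000762
p(1.037502) = -0.000003
u5 = 1.037502 − (-0.000003)·(0.000762)/(-0.001029) = 1.037500;  |Δ| = 0.000002
|u5 − u4| = 0.000002 < 0.0001

n = 5, u_n = 1.0375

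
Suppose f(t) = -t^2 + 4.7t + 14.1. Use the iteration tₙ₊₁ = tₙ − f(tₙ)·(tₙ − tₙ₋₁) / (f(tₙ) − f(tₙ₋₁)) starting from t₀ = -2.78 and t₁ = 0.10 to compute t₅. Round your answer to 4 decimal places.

-2.0797

f(-2.78) = -6.694400, f(0.10) = 14.560000
t₂ = 0.100000 − 14.560000·(0.100000 − (-2.780000)) / (14.560000 − (-6.694400)) = 0.100000 − (41.932800)/(21.254400) = -1.872900
f(-1.872900) = 1.789618
t₃ = -1.872900 − 1.789618·(-1.872900 − 0.100000) / (1.789618 − 14.560000) = -1.872900 − (-3.530737)/(-12.770382) = -2.149378
f(-2.149378) = -0.621905
t₄ = -2.149378 − (-0.621905)·(-2.149378 − (-1.872900)) / (-0.621905 − 1.789618) = -2.149378 − (0.171943)/(-2.411523) = -2.078078
f(-2.078078) = 0.014629
t₅ = -2.078078 − 0.014629·(-2.078078 − (-2.149378)) / (0.014629 − (-0.621905)) = -2.078078 − (0.001043)/(0.636534) = -2.079716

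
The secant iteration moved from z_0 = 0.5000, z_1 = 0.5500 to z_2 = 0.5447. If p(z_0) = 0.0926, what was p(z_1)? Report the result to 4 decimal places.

The secant line through (0.5000, 0.0926) and (0.5500, p(z_1)) crosses zero at z_2 = 0.5447.
So (0.5000, 0.0926), (0.5500, p(z_1)), (0.5447, 0) are collinear:
p(z_1) = 0.0926 · (0.5500 − 0.5447) / (0.5000 − 0.5447) = 0.0926 · (0.005300)/(-0.044700) = -0.010979

-0.0110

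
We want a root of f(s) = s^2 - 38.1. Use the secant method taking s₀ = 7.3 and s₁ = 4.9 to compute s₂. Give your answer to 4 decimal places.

6.0549

f(7.3) = 15.190000, f(4.9) = -14.090000
s₂ = 4.900000 − (-14.090000)·(4.900000 − 7.300000) / (-14.090000 − 15.190000) = 4.900000 − (33.816000)/(-29.280000) = 6.054918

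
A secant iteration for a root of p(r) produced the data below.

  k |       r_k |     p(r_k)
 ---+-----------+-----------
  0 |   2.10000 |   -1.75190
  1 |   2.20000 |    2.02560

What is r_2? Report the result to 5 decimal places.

2.14638

r_2 = 2.20000 − 2.02560·(2.20000 − 2.10000) / (2.02560 − (-1.75190))
   = 2.20000 − (0.2025600)/(3.7775000) = 2.1463772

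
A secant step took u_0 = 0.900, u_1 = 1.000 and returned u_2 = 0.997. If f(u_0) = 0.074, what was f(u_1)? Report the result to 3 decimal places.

-0.002

The secant line through (0.900, 0.074) and (1.000, f(u_1)) crosses zero at u_2 = 0.997.
So (0.900, 0.074), (1.000, f(u_1)), (0.997, 0) are collinear:
f(u_1) = 0.074 · (1.000 − 0.997) / (0.900 − 0.997) = 0.074 · (0.00300)/(-0.09700) = -0.00229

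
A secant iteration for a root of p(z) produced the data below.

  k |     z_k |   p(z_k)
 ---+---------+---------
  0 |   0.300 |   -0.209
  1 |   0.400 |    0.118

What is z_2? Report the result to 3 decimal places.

0.364

z_2 = 0.400 − 0.118·(0.400 − 0.300) / (0.118 − (-0.209))
   = 0.400 − (0.01180)/(0.32700) = 0.36391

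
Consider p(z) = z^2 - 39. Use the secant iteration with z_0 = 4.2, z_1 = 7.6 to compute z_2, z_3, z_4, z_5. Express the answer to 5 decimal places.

6.01017, 6.22162, 6.24545, 6.24500

p(4.2) = -21.3600000, p(7.6) = 18.7600000
z_2 = 7.6000000 − 18.7600000·(7.6000000 − 4.2000000) / (18.7600000 − (-21.3600000)) = 7.6000000 − (63.7840000)/(40.1200000) = 6.0101695
p(6.0101695) = -2.8778627
z_3 = 6.0101695 − (-2.8778627)·(6.0101695 − 7.6000000) / (-2.8778627 − 18.7600000) = 6.0101695 − (4.5753139)/(-21.6378627) = 6.2216189
p(6.2216189) = -0.2914579
z_4 = 6.2216189 − (-0.2914579)·(6.2216189 − 6.0101695) / (-0.2914579 − (-2.8778627)) = 6.2216189 − (-0.0616286)/(2.5864048) = 6.2454468
p(6.2454468) = 0.0056062
z_5 = 6.2454468 − 0.0056062·(6.2454468 − 6.2216189) / (0.0056062 − (-0.2914579)) = 6.2454468 − (0.0001336)/(0.2970641) = 6.2449972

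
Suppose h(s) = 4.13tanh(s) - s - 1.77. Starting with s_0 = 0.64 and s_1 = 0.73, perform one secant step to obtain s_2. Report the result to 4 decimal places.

0.6861

h(0.64) = -0.076965, h(0.73) = 0.073260
s_2 = 0.730000 − 0.073260·(0.730000 − 0.640000) / (0.073260 − (-0.076965)) = 0.730000 − (0.006593)/(0.150225) = 0.686110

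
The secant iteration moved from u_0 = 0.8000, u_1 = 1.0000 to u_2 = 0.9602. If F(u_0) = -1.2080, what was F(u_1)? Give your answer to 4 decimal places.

0.3001

The secant line through (0.8000, -1.2080) and (1.0000, F(u_1)) crosses zero at u_2 = 0.9602.
So (0.8000, -1.2080), (1.0000, F(u_1)), (0.9602, 0) are collinear:
F(u_1) = -1.2080 · (1.0000 − 0.9602) / (0.8000 − 0.9602) = -1.2080 · (0.039800)/(-0.160200) = 0.300115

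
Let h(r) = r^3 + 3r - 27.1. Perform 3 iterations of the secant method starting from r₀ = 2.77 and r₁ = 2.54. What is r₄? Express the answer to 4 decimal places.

h(2.77) = 2.463933, h(2.54) = -3.092936
r₂ = 2.540000 − (-3.092936)·(2.540000 − 2.770000) / (-3.092936 − 2.463933) = 2.540000 − (0.711375)/(-5.556869) = 2.668017
h(2.668017) = -0.104157
r₃ = 2.668017 − (-0.104157)·(2.668017 − 2.540000) / (-0.104157 − (-3.092936)) = 2.668017 − (-0.013334)/(2.988779) = 2.672479
h(2.672479) = 0.004658
r₄ = 2.672479 − 0.004658·(2.672479 − 2.668017) / (0.004658 − (-0.104157)) = 2.672479 − (0.000021)/(0.108815) = 2.672288

2.6723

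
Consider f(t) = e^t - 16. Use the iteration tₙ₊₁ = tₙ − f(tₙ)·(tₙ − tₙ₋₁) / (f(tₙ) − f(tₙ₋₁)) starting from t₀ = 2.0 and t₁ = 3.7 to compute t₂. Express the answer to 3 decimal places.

2.443

f(2.0) = -8.61094, f(3.7) = 24.44730
t₂ = 3.70000 − 24.44730·(3.70000 − 2.00000) / (24.44730 − (-8.61094)) = 3.70000 − (41.56042)/(33.05825) = 2.44281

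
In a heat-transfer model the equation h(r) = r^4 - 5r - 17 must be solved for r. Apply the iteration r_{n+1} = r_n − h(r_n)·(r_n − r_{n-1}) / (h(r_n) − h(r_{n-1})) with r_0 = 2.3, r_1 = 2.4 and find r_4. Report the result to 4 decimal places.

h(2.3) = -0.515900, h(2.4) = 4.177600
r_2 = 2.400000 − 4.177600·(2.400000 − 2.300000) / (4.177600 − (-0.515900)) = 2.400000 − (0.417760)/(4.693500) = 2.310992
h(2.310992) = -0.032063
r_3 = 2.310992 − (-0.032063)·(2.310992 − 2.400000) / (-0.032063 − 4.177600) = 2.310992 − (0.002854)/(-4.209663) = 2.311670
h(2.311670) = -0.001969
r_4 = 2.311670 − (-0.001969)·(2.311670 − 2.310992) / (-0.001969 − (-0.032063)) = 2.311670 − (-0.000001)/(0.030094) = 2.311714

2.3117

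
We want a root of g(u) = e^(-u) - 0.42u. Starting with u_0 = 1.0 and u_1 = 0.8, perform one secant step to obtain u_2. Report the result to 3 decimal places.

g(1.0) = -0.05212, g(0.8) = 0.11333
u_2 = 0.80000 − 0.11333·(0.80000 − 1.00000) / (0.11333 − (-0.05212)) = 0.80000 − (-0.02267)/(0.16545) = 0.93700

0.937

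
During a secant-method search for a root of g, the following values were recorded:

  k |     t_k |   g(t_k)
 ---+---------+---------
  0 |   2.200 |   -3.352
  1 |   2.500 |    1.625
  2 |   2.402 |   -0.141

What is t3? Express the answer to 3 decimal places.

t3 = 2.402 − (-0.141)·(2.402 − 2.500) / (-0.141 − 1.625)
   = 2.402 − (0.01382)/(-1.76600) = 2.40982

2.410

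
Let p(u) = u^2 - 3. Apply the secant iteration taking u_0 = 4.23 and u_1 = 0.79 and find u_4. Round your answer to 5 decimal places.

1.70065

p(4.23) = 14.8929000, p(0.79) = -2.3759000
u_2 = 0.7900000 − (-2.3759000)·(0.7900000 − 4.2300000) / (-2.3759000 − 14.8929000) = 0.7900000 − (8.1730960)/(-17.2688000) = 1.2632869
p(1.2632869) = -1.4041063
u_3 = 1.2632869 − (-1.4041063)·(1.2632869 − 0.7900000) / (-1.4041063 − (-2.3759000)) = 1.2632869 − (-0.6645451)/(0.9717937) = 1.9471203
p(1.9471203) = 0.7912777
u_4 = 1.9471203 − 0.7912777·(1.9471203 − 1.2632869) / (0.7912777 − (-1.4041063)) = 1.9471203 − (0.5411022)/(2.1953840) = 1.7006477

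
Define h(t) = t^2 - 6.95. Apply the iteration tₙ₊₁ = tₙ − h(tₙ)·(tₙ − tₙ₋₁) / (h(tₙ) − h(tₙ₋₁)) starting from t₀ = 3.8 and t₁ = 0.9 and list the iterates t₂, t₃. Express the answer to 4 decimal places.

h(3.8) = 7.490000, h(0.9) = -6.140000
t₂ = 0.900000 − (-6.140000)·(0.900000 − 3.800000) / (-6.140000 − 7.490000) = 0.900000 − (17.806000)/(-13.630000) = 2.206383
h(2.206383) = -2.081874
t₃ = 2.206383 − (-2.081874)·(2.206383 − 0.900000) / (-2.081874 − (-6.140000)) = 2.206383 − (-2.719725)/(4.058126) = 2.876575

2.2064, 2.8766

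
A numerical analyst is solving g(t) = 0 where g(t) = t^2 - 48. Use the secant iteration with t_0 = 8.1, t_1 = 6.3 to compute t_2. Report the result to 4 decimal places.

g(8.1) = 17.610000, g(6.3) = -8.310000
t_2 = 6.300000 − (-8.310000)·(6.300000 − 8.100000) / (-8.310000 − 17.610000) = 6.300000 − (14.958000)/(-25.920000) = 6.877083

6.8771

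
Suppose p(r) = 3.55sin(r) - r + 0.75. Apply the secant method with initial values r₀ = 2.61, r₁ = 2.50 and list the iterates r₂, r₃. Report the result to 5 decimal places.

p(2.61) = -0.0604807, p(2.50) = 0.3745761
r₂ = 2.5000000 − 0.3745761·(2.5000000 − 2.6100000) / (0.3745761 − (-0.0604807)) = 2.5000000 − (-0.0412034)/(0.4350568) = 2.5947080
p(2.5947080) = 0.0013941
r₃ = 2.5947080 − 0.0013941·(2.5947080 − 2.5000000) / (0.0013941 − 0.3745761) = 2.5947080 − (0.0001320)/(-0.3731820) = 2.5950618

2.59471, 2.59506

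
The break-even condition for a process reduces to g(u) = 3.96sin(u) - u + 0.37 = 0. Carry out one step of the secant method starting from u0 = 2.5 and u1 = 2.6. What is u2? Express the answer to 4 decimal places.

2.5560

g(2.5) = 0.239950, g(2.6) = -0.188615
u2 = 2.600000 − (-0.188615)·(2.600000 − 2.500000) / (-0.188615 − 0.239950) = 2.600000 − (-0.018861)/(-0.428564) = 2.555989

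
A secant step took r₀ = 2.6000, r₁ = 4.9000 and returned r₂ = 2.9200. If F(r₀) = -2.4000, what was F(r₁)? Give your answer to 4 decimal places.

The secant line through (2.6000, -2.4000) and (4.9000, F(r₁)) crosses zero at r₂ = 2.9200.
So (2.6000, -2.4000), (4.9000, F(r₁)), (2.9200, 0) are collinear:
F(r₁) = -2.4000 · (4.9000 − 2.9200) / (2.6000 − 2.9200) = -2.4000 · (1.980000)/(-0.320000) = 14.850000

14.8500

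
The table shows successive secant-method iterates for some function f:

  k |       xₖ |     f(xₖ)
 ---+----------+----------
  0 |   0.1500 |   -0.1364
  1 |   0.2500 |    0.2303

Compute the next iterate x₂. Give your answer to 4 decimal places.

x₂ = 0.2500 − 0.2303·(0.2500 − 0.1500) / (0.2303 − (-0.1364))
   = 0.2500 − (0.023030)/(0.366700) = 0.187197

0.1872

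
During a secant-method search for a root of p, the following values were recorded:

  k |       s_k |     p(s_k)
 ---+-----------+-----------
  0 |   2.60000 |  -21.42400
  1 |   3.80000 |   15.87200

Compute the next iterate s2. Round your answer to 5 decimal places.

s2 = 3.80000 − 15.87200·(3.80000 − 2.60000) / (15.87200 − (-21.42400))
   = 3.80000 − (19.0464000)/(37.2960000) = 3.2893179

3.28932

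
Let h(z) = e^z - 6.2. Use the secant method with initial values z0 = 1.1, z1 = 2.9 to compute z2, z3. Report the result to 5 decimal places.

1.47920, 1.66582

h(1.1) = -3.1958340, h(2.9) = 11.9741454
z2 = 2.9000000 − 11.9741454·(2.9000000 − 1.1000000) / (11.9741454 − (-3.1958340)) = 2.9000000 − (21.5534617)/(15.1699793) = 1.4792030
h(1.4792030) = -1.8105543
z3 = 1.4792030 − (-1.8105543)·(1.4792030 − 2.9000000) / (-1.8105543 − 11.9741454) = 1.4792030 − (2.5724301)/(-13.7846996) = 1.6658178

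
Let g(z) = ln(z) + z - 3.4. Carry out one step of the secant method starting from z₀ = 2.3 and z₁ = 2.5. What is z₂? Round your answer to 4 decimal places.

g(2.3) = -0.267091, g(2.5) = 0.016291
z₂ = 2.500000 − 0.016291·(2.500000 − 2.300000) / (0.016291 − (-0.267091)) = 2.500000 − (0.003258)/(0.283382) = 2.488503

2.4885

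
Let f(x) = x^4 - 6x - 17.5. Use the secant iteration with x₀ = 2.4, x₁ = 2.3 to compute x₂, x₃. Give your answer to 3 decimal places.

2.372, 2.374

f(2.4) = 1.27760, f(2.3) = -3.31590
x₂ = 2.30000 − (-3.31590)·(2.30000 − 2.40000) / (-3.31590 − 1.27760) = 2.30000 − (0.33159)/(-4.59350) = 2.37219
f(2.37219) = -0.06695
x₃ = 2.37219 − (-0.06695)·(2.37219 − 2.30000) / (-0.06695 − (-3.31590)) = 2.37219 − (-0.00483)/(3.24895) = 2.37367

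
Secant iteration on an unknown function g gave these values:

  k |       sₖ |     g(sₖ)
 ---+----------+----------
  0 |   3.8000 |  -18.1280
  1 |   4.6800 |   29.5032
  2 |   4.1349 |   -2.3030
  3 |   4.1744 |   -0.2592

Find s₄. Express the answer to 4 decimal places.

s₄ = 4.1744 − (-0.2592)·(4.1744 − 4.1349) / (-0.2592 − (-2.3030))
   = 4.1744 − (-0.010238)/(2.043800) = 4.179409

4.1794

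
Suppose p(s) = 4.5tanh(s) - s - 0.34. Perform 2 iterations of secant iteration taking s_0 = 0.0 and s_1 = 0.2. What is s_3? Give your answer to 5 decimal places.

0.09752

p(0.0) = -0.3400000, p(0.2) = 0.3481889
s_2 = 0.2000000 − 0.3481889·(0.2000000 − 0.0000000) / (0.3481889 − (-0.3400000)) = 0.2000000 − (0.0696378)/(0.6881889) = 0.0988101
p(0.0988101) = 0.0043938
s_3 = 0.0988101 − 0.0043938·(0.0988101 − 0.2000000) / (0.0043938 − 0.3481889) = 0.0988101 − (-0.0004446)/(-0.3437951) = 0.0975168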